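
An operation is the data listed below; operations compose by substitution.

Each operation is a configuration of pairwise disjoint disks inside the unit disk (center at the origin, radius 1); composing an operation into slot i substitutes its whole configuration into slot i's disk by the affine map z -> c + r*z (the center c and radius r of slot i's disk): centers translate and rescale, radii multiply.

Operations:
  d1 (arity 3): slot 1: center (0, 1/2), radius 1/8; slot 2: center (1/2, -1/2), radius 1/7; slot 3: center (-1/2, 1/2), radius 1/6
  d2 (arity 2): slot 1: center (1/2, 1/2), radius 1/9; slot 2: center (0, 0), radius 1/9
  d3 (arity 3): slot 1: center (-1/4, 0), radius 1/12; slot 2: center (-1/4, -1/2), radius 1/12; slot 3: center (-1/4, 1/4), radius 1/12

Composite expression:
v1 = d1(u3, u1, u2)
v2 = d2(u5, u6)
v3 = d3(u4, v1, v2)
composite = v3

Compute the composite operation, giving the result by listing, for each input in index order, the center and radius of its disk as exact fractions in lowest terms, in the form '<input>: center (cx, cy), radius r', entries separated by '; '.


u1: center (-5/24, -13/24), radius 1/84; u2: center (-7/24, -11/24), radius 1/72; u3: center (-1/4, -11/24), radius 1/96; u4: center (-1/4, 0), radius 1/12; u5: center (-5/24, 7/24), radius 1/108; u6: center (-1/4, 1/4), radius 1/108


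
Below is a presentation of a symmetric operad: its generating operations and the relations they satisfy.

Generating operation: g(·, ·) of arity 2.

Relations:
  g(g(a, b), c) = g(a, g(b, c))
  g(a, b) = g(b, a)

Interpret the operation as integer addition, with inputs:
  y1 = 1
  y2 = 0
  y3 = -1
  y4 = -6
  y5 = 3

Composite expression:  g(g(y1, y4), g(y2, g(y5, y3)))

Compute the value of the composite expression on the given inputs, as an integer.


-3


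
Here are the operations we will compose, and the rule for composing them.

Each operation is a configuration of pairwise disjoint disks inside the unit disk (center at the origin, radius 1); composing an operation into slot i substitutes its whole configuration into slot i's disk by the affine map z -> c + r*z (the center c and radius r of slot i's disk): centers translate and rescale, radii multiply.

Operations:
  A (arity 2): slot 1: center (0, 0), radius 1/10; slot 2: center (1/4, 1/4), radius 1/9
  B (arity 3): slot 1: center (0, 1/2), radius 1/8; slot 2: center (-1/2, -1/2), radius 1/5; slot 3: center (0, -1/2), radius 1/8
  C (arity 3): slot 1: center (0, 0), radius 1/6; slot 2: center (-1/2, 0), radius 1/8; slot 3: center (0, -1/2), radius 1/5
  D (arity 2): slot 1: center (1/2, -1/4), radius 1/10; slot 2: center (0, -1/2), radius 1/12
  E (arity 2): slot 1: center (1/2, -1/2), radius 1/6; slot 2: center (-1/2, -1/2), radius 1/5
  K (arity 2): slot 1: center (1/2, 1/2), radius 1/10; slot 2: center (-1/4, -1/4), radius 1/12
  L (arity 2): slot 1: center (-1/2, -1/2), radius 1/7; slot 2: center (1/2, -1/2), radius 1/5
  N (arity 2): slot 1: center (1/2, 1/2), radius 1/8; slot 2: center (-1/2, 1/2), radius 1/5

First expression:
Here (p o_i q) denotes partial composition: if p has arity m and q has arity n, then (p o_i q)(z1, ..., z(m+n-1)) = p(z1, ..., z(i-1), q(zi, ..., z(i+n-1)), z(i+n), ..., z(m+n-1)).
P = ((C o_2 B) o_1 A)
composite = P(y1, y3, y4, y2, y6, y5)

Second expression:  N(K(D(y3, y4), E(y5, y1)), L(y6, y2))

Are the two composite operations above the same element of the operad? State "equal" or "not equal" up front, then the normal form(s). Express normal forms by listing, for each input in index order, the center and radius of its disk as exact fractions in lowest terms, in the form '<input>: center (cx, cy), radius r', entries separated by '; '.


The first expression, normalized: y1: center (0, 0), radius 1/60; y2: center (-9/16, -1/16), radius 1/40; y3: center (1/24, 1/24), radius 1/54; y4: center (-1/2, 1/16), radius 1/64; y5: center (0, -1/2), radius 1/5; y6: center (-1/2, -1/16), radius 1/64
The second expression, normalized: y1: center (89/192, 89/192), radius 1/480; y2: center (-2/5, 2/5), radius 1/25; y3: center (91/160, 179/320), radius 1/800; y4: center (9/16, 89/160), radius 1/960; y5: center (91/192, 89/192), radius 1/576; y6: center (-3/5, 2/5), radius 1/35
Different reductions; not equal.

not equal; first: y1: center (0, 0), radius 1/60; y2: center (-9/16, -1/16), radius 1/40; y3: center (1/24, 1/24), radius 1/54; y4: center (-1/2, 1/16), radius 1/64; y5: center (0, -1/2), radius 1/5; y6: center (-1/2, -1/16), radius 1/64; second: y1: center (89/192, 89/192), radius 1/480; y2: center (-2/5, 2/5), radius 1/25; y3: center (91/160, 179/320), radius 1/800; y4: center (9/16, 89/160), radius 1/960; y5: center (91/192, 89/192), radius 1/576; y6: center (-3/5, 2/5), radius 1/35


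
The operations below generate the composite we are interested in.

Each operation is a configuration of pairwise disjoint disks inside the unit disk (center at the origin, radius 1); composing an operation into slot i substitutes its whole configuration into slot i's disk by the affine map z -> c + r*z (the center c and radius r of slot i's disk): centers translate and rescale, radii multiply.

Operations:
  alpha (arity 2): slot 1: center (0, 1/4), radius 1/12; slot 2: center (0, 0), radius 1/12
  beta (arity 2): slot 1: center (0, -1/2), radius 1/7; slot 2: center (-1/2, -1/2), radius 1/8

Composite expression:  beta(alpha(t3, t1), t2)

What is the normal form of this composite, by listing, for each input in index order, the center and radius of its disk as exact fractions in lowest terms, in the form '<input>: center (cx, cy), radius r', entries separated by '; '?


t1: center (0, -1/2), radius 1/84; t2: center (-1/2, -1/2), radius 1/8; t3: center (0, -13/28), radius 1/84


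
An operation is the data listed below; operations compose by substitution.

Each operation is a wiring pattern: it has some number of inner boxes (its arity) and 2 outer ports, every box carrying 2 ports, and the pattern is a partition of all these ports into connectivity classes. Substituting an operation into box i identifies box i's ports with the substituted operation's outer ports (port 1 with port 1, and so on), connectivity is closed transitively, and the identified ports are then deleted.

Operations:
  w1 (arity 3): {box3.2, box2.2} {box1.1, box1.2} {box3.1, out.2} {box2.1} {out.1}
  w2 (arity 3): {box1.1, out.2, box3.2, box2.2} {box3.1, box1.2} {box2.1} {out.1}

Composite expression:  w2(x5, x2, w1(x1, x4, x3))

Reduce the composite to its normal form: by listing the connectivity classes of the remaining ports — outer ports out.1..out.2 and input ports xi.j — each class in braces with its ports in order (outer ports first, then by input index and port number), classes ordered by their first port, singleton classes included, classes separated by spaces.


Reachability decides: close wires over w2-identified ports.
composing w1 on (x1, x4, x3), with out.j its own outer ports: {out.1} {out.2, x3.1} {x1.1, x1.2} {x3.2, x4.2} {x4.1}
composing w2 on (x5, x2, x1, x4, x3), with out.j its own outer ports: {out.1} {out.2, x2.2, x3.1, x5.1} {x1.1, x1.2} {x2.1} {x3.2, x4.2} {x4.1} {x5.2}

{out.1} {out.2, x2.2, x3.1, x5.1} {x1.1, x1.2} {x2.1} {x3.2, x4.2} {x4.1} {x5.2}


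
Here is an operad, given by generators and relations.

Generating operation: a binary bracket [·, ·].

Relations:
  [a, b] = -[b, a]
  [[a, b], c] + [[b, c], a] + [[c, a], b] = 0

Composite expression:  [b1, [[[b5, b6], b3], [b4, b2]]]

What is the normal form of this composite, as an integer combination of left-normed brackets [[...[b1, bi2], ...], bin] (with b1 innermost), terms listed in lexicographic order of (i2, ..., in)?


Left-normed coefficients sit on the b1-initial expansion words.
Composite bracket: [b1, [[[b5, b6], b3], [b4, b2]]]
Each bracket splits as ab - ba, giving 32 signed words (2^5 = 32).
Keep just the words that open with b1:
  sign of b1b2b4b3b5b6 is -1, so it contributes -[[[[[b1, b2], b4], b3], b5], b6]
  sign of b1b2b4b3b6b5 is +1, so it contributes +[[[[[b1, b2], b4], b3], b6], b5]
  sign of b1b2b4b5b6b3 is +1, so it contributes +[[[[[b1, b2], b4], b5], b6], b3]
  sign of b1b2b4b6b5b3 is -1, so it contributes -[[[[[b1, b2], b4], b6], b5], b3]
  sign of b1b3b5b6b2b4 is +1, so it contributes +[[[[[b1, b3], b5], b6], b2], b4]
  sign of b1b3b5b6b4b2 is -1, so it contributes -[[[[[b1, b3], b5], b6], b4], b2]
  sign of b1b3b6b5b2b4 is -1, so it contributes -[[[[[b1, b3], b6], b5], b2], b4]
  sign of b1b3b6b5b4b2 is +1, so it contributes +[[[[[b1, b3], b6], b5], b4], b2]
  sign of b1b4b2b3b5b6 is +1, so it contributes +[[[[[b1, b4], b2], b3], b5], b6]
  sign of b1b4b2b3b6b5 is -1, so it contributes -[[[[[b1, b4], b2], b3], b6], b5]
  sign of b1b4b2b5b6b3 is -1, so it contributes -[[[[[b1, b4], b2], b5], b6], b3]
  sign of b1b4b2b6b5b3 is +1, so it contributes +[[[[[b1, b4], b2], b6], b5], b3]
  sign of b1b5b6b3b2b4 is -1, so it contributes -[[[[[b1, b5], b6], b3], b2], b4]
  sign of b1b5b6b3b4b2 is +1, so it contributes +[[[[[b1, b5], b6], b3], b4], b2]
  sign of b1b6b5b3b2b4 is +1, so it contributes +[[[[[b1, b6], b5], b3], b2], b4]
  sign of b1b6b5b3b4b2 is -1, so it contributes -[[[[[b1, b6], b5], b3], b4], b2]

-[[[[[b1, b2], b4], b3], b5], b6] + [[[[[b1, b2], b4], b3], b6], b5] + [[[[[b1, b2], b4], b5], b6], b3] - [[[[[b1, b2], b4], b6], b5], b3] + [[[[[b1, b3], b5], b6], b2], b4] - [[[[[b1, b3], b5], b6], b4], b2] - [[[[[b1, b3], b6], b5], b2], b4] + [[[[[b1, b3], b6], b5], b4], b2] + [[[[[b1, b4], b2], b3], b5], b6] - [[[[[b1, b4], b2], b3], b6], b5] - [[[[[b1, b4], b2], b5], b6], b3] + [[[[[b1, b4], b2], b6], b5], b3] - [[[[[b1, b5], b6], b3], b2], b4] + [[[[[b1, b5], b6], b3], b4], b2] + [[[[[b1, b6], b5], b3], b2], b4] - [[[[[b1, b6], b5], b3], b4], b2]


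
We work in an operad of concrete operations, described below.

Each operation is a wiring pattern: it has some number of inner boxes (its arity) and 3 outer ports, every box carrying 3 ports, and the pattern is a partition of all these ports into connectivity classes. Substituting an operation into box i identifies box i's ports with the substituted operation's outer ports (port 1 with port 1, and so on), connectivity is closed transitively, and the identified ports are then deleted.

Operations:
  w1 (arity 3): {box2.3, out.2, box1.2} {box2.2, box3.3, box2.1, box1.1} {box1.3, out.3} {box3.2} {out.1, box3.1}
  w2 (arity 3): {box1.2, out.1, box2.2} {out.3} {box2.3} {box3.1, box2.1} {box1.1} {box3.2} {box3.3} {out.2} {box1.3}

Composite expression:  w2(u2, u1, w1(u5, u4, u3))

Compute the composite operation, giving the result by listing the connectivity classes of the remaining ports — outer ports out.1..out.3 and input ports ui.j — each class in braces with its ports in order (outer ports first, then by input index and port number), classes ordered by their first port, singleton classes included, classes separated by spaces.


Substituting into w2 glues patterns; closure does the rest.
composing w1 on (u5, u4, u3), with out.j its own outer ports: {out.1, u3.1} {out.2, u4.3, u5.2} {out.3, u5.3} {u3.2} {u3.3, u4.1, u4.2, u5.1}
composing w2 on (u2, u1, u5, u4, u3), with out.j its own outer ports: {out.1, u1.2, u2.2} {out.2} {out.3} {u1.1, u3.1} {u1.3} {u2.1} {u2.3} {u3.2} {u3.3, u4.1, u4.2, u5.1} {u4.3, u5.2} {u5.3}

{out.1, u1.2, u2.2} {out.2} {out.3} {u1.1, u3.1} {u1.3} {u2.1} {u2.3} {u3.2} {u3.3, u4.1, u4.2, u5.1} {u4.3, u5.2} {u5.3}


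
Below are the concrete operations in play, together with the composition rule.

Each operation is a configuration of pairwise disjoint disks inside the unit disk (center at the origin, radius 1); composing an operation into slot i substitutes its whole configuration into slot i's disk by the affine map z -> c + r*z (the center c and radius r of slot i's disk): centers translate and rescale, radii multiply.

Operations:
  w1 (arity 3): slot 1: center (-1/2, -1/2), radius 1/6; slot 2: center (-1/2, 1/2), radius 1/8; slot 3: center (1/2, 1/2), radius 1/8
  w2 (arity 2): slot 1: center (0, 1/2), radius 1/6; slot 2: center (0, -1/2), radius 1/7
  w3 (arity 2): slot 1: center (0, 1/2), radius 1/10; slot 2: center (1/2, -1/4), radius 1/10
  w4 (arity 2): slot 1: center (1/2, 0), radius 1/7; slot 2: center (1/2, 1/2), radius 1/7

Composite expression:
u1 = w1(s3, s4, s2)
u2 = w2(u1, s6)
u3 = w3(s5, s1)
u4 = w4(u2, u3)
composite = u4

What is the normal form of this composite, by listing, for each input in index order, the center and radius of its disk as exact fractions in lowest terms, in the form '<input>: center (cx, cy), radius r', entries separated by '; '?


s1: center (4/7, 13/28), radius 1/70; s2: center (43/84, 1/12), radius 1/336; s3: center (41/84, 5/84), radius 1/252; s4: center (41/84, 1/12), radius 1/336; s5: center (1/2, 4/7), radius 1/70; s6: center (1/2, -1/14), radius 1/49

Below w4, radii multiply path by path; the s-disk centers shift.
tracing s3 down its 3-map path: center (41/84, 5/84), radius 1/252
tracing s4 down its 3-map path: center (41/84, 1/12), radius 1/336
tracing s2 down its 3-map path: center (43/84, 1/12), radius 1/336
tracing s6 down its 2-map path: center (1/2, -1/14), radius 1/49
tracing s5 down its 2-map path: center (1/2, 4/7), radius 1/70
tracing s1 down its 2-map path: center (4/7, 13/28), radius 1/70


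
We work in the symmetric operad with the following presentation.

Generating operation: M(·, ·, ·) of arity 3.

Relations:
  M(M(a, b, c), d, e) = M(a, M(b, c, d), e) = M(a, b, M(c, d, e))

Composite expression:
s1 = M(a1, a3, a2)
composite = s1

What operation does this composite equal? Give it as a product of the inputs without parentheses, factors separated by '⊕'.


a1 ⊕ a3 ⊕ a2


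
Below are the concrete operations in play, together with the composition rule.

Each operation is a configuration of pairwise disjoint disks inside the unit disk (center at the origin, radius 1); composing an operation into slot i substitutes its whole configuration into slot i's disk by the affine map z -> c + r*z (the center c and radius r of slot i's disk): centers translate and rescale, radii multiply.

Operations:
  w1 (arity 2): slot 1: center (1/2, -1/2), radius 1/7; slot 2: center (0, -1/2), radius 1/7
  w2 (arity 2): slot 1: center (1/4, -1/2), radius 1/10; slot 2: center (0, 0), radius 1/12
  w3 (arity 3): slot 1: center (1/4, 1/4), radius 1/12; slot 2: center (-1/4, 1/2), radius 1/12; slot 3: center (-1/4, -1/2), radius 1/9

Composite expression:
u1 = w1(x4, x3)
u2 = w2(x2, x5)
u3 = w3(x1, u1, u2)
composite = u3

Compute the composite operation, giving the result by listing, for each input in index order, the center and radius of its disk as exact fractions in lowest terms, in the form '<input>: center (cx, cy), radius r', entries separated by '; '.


x1: center (1/4, 1/4), radius 1/12; x2: center (-2/9, -5/9), radius 1/90; x3: center (-1/4, 11/24), radius 1/84; x4: center (-5/24, 11/24), radius 1/84; x5: center (-1/4, -1/2), radius 1/108

Only the slot chain above each x matters under w3; compose those maps.
input x1: composing its 1 substitution step yields center (1/4, 1/4), radius 1/12
input x4: composing its 2 substitution steps yields center (-5/24, 11/24), radius 1/84
input x3: composing its 2 substitution steps yields center (-1/4, 11/24), radius 1/84
input x2: composing its 2 substitution steps yields center (-2/9, -5/9), radius 1/90
input x5: composing its 2 substitution steps yields center (-1/4, -1/2), radius 1/108


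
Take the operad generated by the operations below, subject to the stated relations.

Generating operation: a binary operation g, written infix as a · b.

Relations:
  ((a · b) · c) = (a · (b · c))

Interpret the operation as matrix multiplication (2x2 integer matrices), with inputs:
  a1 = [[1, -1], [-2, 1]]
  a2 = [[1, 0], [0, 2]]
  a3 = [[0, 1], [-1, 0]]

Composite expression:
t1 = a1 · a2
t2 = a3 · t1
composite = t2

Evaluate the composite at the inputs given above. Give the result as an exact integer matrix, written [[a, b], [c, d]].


[[-2, 2], [-1, 2]]

(a1 · a2) = [[1, -2], [-2, 2]]
(a3 · (a1 · a2)) = [[-2, 2], [-1, 2]]


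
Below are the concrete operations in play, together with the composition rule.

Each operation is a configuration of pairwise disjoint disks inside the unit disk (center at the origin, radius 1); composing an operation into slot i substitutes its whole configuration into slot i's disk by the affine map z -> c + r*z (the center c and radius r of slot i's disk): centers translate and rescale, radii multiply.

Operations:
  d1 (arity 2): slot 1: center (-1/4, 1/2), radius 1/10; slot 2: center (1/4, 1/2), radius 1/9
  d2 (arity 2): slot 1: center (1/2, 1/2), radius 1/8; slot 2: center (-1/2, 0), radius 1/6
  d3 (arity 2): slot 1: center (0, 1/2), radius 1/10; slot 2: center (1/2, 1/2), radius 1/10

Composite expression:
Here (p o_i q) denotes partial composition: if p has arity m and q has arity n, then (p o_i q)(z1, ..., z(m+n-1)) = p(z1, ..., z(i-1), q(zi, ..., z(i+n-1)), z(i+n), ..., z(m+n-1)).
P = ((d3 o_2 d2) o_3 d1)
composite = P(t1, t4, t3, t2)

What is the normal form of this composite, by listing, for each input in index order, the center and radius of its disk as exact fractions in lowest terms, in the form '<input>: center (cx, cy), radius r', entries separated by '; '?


Each t-disk chains the slot maps above it in d3; radii multiply.
input t1: composing its 1 substitution step yields center (0, 1/2), radius 1/10
input t4: composing its 2 substitution steps yields center (11/20, 11/20), radius 1/80
input t3: composing its 3 substitution steps yields center (107/240, 61/120), radius 1/600
input t2: composing its 3 substitution steps yields center (109/240, 61/120), radius 1/540

t1: center (0, 1/2), radius 1/10; t2: center (109/240, 61/120), radius 1/540; t3: center (107/240, 61/120), radius 1/600; t4: center (11/20, 11/20), radius 1/80


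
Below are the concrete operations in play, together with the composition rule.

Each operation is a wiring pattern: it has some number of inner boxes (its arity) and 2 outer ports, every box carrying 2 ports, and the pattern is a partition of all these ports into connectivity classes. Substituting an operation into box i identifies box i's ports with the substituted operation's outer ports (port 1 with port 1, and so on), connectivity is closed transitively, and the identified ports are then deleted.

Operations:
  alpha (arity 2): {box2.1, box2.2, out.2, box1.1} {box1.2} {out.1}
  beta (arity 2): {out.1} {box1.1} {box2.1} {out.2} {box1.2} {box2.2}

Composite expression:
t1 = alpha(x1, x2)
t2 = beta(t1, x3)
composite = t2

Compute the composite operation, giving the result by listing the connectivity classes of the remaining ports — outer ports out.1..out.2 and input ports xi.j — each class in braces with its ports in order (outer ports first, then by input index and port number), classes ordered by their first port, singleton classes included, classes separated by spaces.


{out.1} {out.2} {x1.1, x2.1, x2.2} {x1.2} {x3.1} {x3.2}

After gluing at beta, chains via deleted ports link the x-ports.
composing alpha on (x1, x2), with out.j its own outer ports: {out.1} {out.2, x1.1, x2.1, x2.2} {x1.2}
composing beta on (x1, x2, x3), with out.j its own outer ports: {out.1} {out.2} {x1.1, x2.1, x2.2} {x1.2} {x3.1} {x3.2}


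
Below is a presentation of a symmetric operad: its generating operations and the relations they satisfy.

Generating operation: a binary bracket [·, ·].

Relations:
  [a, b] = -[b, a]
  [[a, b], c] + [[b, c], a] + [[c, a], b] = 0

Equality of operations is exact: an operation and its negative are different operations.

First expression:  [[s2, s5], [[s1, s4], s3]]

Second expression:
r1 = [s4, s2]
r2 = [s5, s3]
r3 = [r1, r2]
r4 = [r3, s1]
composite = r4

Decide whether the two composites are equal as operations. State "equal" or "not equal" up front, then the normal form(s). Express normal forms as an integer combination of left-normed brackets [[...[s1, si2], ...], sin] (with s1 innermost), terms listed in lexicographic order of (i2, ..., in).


The first expression, normalized: -[[[[s1, s4], s3], s2], s5] + [[[[s1, s4], s3], s5], s2]
The second expression, normalized: -[[[[s1, s2], s4], s3], s5] + [[[[s1, s2], s4], s5], s3] + [[[[s1, s3], s5], s2], s4] - [[[[s1, s3], s5], s4], s2] + [[[[s1, s4], s2], s3], s5] - [[[[s1, s4], s2], s5], s3] - [[[[s1, s5], s3], s2], s4] + [[[[s1, s5], s3], s4], s2]
No match — not equal.

not equal; the first gives -[[[[s1, s4], s3], s2], s5] + [[[[s1, s4], s3], s5], s2] and the second -[[[[s1, s2], s4], s3], s5] + [[[[s1, s2], s4], s5], s3] + [[[[s1, s3], s5], s2], s4] - [[[[s1, s3], s5], s4], s2] + [[[[s1, s4], s2], s3], s5] - [[[[s1, s4], s2], s5], s3] - [[[[s1, s5], s3], s2], s4] + [[[[s1, s5], s3], s4], s2]


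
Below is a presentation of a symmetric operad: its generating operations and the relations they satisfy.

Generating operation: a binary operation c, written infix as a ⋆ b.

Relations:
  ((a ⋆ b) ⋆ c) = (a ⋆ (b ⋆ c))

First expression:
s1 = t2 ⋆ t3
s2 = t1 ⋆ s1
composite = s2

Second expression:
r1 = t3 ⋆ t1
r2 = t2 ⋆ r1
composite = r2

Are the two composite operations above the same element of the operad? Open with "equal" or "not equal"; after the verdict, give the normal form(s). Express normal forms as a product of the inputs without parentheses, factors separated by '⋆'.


not equal; first: t1 ⋆ t2 ⋆ t3; second: t2 ⋆ t3 ⋆ t1

The first expression reduces to t1 ⋆ t2 ⋆ t3
The second expression reduces to t2 ⋆ t3 ⋆ t1
Different reductions; not equal.


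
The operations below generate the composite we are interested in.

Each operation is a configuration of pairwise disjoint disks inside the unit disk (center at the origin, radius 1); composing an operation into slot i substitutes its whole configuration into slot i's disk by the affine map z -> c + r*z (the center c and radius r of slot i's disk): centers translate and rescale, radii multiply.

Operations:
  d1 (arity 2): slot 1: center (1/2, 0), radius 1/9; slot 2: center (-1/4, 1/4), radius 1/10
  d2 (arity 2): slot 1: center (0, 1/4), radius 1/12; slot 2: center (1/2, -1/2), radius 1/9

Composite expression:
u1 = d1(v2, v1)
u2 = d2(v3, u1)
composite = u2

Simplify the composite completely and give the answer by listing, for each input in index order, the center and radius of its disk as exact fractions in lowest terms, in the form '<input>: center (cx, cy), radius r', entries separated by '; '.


Below d2, radii multiply path by path; the v-disk centers shift.
input v3: composing its 1 substitution step yields center (0, 1/4), radius 1/12
input v2: composing its 2 substitution steps yields center (5/9, -1/2), radius 1/81
input v1: composing its 2 substitution steps yields center (17/36, -17/36), radius 1/90

v1: center (17/36, -17/36), radius 1/90; v2: center (5/9, -1/2), radius 1/81; v3: center (0, 1/4), radius 1/12


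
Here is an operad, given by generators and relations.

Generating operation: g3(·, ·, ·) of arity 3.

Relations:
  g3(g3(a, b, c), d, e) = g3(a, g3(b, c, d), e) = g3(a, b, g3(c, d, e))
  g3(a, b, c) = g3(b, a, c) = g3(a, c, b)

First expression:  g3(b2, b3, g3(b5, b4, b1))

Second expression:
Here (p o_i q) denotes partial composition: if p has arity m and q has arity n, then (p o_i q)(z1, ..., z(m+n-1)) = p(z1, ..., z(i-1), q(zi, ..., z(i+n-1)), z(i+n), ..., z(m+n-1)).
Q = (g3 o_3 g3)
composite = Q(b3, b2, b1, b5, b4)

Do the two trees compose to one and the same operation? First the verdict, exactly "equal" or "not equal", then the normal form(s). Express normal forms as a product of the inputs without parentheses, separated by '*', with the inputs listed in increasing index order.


equal; the common form is b1 * b2 * b3 * b4 * b5

Reducing the first expression gives b1 * b2 * b3 * b4 * b5
Reducing the second expression gives b1 * b2 * b3 * b4 * b5
Both agree, so they are equal.


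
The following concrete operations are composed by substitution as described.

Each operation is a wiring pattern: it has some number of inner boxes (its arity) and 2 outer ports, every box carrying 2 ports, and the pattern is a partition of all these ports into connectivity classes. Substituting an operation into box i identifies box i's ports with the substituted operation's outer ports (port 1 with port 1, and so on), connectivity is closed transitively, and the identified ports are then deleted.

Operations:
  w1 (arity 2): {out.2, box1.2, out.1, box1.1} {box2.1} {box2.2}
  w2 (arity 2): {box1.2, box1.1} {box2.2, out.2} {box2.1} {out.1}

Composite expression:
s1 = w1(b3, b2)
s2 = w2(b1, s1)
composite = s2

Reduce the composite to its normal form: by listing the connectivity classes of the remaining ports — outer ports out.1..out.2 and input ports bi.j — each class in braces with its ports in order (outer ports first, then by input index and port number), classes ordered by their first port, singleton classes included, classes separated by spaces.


{out.1} {out.2, b3.1, b3.2} {b1.1, b1.2} {b2.1} {b2.2}


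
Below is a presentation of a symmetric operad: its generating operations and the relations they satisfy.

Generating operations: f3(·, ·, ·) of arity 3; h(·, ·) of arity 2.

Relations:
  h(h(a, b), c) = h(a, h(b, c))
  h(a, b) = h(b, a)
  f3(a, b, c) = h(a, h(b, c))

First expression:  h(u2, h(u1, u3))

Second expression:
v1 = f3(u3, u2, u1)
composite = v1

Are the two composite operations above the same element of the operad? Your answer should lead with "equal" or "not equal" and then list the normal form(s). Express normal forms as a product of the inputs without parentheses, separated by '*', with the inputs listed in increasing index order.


equal; both compose to u1 * u2 * u3

Reducing the first expression gives u1 * u2 * u3
Reducing the second expression gives u1 * u2 * u3
The forms coincide; equal.


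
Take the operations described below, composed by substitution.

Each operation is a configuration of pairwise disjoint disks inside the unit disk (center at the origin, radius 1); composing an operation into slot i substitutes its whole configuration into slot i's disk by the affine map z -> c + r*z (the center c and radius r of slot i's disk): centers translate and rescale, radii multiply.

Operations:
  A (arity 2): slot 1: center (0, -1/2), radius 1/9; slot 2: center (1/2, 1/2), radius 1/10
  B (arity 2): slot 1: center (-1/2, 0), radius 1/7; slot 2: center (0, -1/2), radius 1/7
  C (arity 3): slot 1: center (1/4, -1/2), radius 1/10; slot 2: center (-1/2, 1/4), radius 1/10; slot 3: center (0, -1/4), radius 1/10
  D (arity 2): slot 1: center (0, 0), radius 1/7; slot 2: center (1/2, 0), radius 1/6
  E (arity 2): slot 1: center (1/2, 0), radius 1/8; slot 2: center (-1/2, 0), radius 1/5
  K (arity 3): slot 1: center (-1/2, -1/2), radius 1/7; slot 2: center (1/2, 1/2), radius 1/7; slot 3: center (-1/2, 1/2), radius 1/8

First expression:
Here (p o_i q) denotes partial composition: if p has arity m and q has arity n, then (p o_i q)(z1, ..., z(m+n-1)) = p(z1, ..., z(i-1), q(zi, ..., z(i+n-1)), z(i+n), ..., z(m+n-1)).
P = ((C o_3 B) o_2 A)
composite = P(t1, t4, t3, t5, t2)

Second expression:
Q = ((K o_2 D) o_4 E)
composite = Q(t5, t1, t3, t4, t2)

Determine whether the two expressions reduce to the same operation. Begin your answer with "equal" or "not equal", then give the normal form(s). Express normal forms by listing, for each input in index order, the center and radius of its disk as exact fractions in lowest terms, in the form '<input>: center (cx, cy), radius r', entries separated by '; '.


The first composite normalizes to t1: center (1/4, -1/2), radius 1/10; t2: center (0, -3/10), radius 1/70; t3: center (-9/20, 3/10), radius 1/100; t4: center (-1/2, 1/5), radius 1/90; t5: center (-1/20, -1/4), radius 1/70
The second composite normalizes to t1: center (1/2, 1/2), radius 1/49; t2: center (-9/16, 1/2), radius 1/40; t3: center (4/7, 1/2), radius 1/42; t4: center (-7/16, 1/2), radius 1/64; t5: center (-1/2, -1/2), radius 1/7
No match — not equal.

not equal; first: t1: center (1/4, -1/2), radius 1/10; t2: center (0, -3/10), radius 1/70; t3: center (-9/20, 3/10), radius 1/100; t4: center (-1/2, 1/5), radius 1/90; t5: center (-1/20, -1/4), radius 1/70; second: t1: center (1/2, 1/2), radius 1/49; t2: center (-9/16, 1/2), radius 1/40; t3: center (4/7, 1/2), radius 1/42; t4: center (-7/16, 1/2), radius 1/64; t5: center (-1/2, -1/2), radius 1/7


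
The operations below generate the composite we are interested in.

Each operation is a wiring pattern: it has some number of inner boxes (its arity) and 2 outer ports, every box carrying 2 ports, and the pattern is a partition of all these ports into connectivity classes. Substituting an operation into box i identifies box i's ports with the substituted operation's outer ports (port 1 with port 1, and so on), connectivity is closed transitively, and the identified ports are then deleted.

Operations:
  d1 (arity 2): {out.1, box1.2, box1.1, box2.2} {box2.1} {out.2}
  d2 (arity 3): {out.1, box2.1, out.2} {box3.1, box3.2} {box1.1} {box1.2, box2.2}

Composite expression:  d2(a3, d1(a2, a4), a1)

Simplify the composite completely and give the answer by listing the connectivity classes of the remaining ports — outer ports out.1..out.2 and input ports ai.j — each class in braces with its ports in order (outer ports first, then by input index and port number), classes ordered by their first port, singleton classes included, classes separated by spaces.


Reachability decides: close wires over d2-identified ports.
stage d1: inputs (a2, a4), connectivity {out.1, a2.1, a2.2, a4.2} {out.2} {a4.1}, out.j its boundary
stage d2: inputs (a3, a2, a4, a1), connectivity {out.1, out.2, a2.1, a2.2, a4.2} {a1.1, a1.2} {a3.1} {a3.2} {a4.1}, out.j its boundary

{out.1, out.2, a2.1, a2.2, a4.2} {a1.1, a1.2} {a3.1} {a3.2} {a4.1}


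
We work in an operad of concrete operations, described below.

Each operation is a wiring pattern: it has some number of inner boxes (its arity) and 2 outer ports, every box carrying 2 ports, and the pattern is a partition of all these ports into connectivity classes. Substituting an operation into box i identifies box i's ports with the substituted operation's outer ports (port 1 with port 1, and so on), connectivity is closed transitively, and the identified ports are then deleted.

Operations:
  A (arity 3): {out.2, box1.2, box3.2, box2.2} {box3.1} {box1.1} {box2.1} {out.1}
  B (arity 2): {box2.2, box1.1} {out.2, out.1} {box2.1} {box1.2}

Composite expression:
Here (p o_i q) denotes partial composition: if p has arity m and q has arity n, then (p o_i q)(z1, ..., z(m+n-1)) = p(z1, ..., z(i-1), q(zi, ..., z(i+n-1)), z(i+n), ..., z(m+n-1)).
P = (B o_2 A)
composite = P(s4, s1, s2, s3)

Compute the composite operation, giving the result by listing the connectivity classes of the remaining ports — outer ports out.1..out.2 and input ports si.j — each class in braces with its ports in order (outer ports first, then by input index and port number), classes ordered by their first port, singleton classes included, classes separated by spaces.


Treat the ports identified at B as solder joints: merge, then drop.
after A, the pattern on (s1, s2, s3) reads {out.1} {out.2, s1.2, s2.2, s3.2} {s1.1} {s2.1} {s3.1} (out.j = its outer ports)
after B, the pattern on (s4, s1, s2, s3) reads {out.1, out.2} {s1.1} {s1.2, s2.2, s3.2, s4.1} {s2.1} {s3.1} {s4.2} (out.j = its outer ports)

{out.1, out.2} {s1.1} {s1.2, s2.2, s3.2, s4.1} {s2.1} {s3.1} {s4.2}


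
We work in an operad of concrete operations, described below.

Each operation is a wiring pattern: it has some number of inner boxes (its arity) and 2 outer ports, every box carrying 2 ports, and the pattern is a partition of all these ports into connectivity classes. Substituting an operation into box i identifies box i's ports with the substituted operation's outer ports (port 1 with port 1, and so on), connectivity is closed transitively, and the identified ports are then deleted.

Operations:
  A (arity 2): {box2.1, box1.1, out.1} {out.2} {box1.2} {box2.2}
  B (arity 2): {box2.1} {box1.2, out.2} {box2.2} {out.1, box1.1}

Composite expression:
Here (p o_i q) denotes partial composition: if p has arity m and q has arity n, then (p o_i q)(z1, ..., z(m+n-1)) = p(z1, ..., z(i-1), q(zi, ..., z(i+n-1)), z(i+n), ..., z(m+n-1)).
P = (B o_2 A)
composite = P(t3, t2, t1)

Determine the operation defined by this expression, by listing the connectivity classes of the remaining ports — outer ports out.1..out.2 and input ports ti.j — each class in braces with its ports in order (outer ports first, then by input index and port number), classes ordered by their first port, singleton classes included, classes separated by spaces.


Treat the ports identified at B as solder joints: merge, then drop.
A over (t2, t1) gives {out.1, t1.1, t2.1} {out.2} {t1.2} {t2.2}, out.j being that stage's outer ports
B over (t3, t2, t1) gives {out.1, t3.1} {out.2, t3.2} {t1.1, t2.1} {t1.2} {t2.2}, out.j being that stage's outer ports

{out.1, t3.1} {out.2, t3.2} {t1.1, t2.1} {t1.2} {t2.2}


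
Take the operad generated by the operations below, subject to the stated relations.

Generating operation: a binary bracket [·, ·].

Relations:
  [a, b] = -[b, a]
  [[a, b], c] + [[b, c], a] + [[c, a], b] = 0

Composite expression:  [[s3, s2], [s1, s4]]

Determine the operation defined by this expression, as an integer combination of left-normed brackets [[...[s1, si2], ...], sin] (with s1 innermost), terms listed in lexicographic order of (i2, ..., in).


[[[s1, s4], s2], s3] - [[[s1, s4], s3], s2]

Antisymmetry and Jacobi reduce to s1-anchored left-normed brackets.
Composite bracket: [[s3, s2], [s1, s4]]
Applying ab - ba throughout gives 8 signed words (2^3 = 8).
Only words starting with s1 matter:
  from s1s4s2s3, sign +1: term +[[[s1, s4], s2], s3]
  from s1s4s3s2, sign -1: term -[[[s1, s4], s3], s2]


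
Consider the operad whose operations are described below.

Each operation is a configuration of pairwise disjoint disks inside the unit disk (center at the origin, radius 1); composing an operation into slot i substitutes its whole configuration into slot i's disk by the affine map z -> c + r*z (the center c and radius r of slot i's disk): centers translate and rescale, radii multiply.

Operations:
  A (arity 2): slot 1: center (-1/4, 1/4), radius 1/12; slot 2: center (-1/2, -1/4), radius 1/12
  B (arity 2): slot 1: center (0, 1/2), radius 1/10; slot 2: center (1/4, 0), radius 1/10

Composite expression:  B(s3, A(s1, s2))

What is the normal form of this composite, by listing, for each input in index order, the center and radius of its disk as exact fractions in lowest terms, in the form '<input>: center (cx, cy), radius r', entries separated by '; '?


s1: center (9/40, 1/40), radius 1/120; s2: center (1/5, -1/40), radius 1/120; s3: center (0, 1/2), radius 1/10

Affine substitution under B: radii multiply and s-centers shift.
for s3, the 1-step affine chain lands on center (0, 1/2), radius 1/10
for s1, the 2-step affine chain lands on center (9/40, 1/40), radius 1/120
for s2, the 2-step affine chain lands on center (1/5, -1/40), radius 1/120


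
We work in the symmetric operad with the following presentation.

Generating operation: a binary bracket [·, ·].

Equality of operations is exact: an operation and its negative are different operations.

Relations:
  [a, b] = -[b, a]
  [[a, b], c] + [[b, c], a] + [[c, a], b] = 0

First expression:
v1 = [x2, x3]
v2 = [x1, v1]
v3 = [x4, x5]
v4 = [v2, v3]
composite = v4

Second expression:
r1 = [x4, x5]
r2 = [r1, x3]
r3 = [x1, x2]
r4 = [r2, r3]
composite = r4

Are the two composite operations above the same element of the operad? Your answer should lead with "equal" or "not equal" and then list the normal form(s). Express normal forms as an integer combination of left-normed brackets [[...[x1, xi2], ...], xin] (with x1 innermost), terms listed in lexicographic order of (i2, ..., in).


not equal; first: [[[[x1, x2], x3], x4], x5] - [[[[x1, x2], x3], x5], x4] - [[[[x1, x3], x2], x4], x5] + [[[[x1, x3], x2], x5], x4]; second: [[[[x1, x2], x3], x4], x5] - [[[[x1, x2], x3], x5], x4] - [[[[x1, x2], x4], x5], x3] + [[[[x1, x2], x5], x4], x3]

The first composite normalizes to [[[[x1, x2], x3], x4], x5] - [[[[x1, x2], x3], x5], x4] - [[[[x1, x3], x2], x4], x5] + [[[[x1, x3], x2], x5], x4]
The second composite normalizes to [[[[x1, x2], x3], x4], x5] - [[[[x1, x2], x3], x5], x4] - [[[[x1, x2], x4], x5], x3] + [[[[x1, x2], x5], x4], x3]
No match — not equal.


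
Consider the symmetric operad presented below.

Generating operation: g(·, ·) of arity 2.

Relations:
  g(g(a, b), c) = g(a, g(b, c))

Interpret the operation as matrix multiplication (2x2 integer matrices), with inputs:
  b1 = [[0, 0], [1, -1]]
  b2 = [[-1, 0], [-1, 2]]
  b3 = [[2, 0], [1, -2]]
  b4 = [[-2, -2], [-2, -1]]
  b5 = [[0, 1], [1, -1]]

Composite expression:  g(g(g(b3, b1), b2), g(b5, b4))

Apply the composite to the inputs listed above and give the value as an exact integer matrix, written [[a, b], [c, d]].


[[0, 0], [0, -4]]

g(b3, b1) = [[0, 0], [-2, 2]]
g(g(b3, b1), b2) = [[0, 0], [0, 4]]
g(b5, b4) = [[-2, -1], [0, -1]]
g(g(g(b3, b1), b2), g(b5, b4)) = [[0, 0], [0, -4]]


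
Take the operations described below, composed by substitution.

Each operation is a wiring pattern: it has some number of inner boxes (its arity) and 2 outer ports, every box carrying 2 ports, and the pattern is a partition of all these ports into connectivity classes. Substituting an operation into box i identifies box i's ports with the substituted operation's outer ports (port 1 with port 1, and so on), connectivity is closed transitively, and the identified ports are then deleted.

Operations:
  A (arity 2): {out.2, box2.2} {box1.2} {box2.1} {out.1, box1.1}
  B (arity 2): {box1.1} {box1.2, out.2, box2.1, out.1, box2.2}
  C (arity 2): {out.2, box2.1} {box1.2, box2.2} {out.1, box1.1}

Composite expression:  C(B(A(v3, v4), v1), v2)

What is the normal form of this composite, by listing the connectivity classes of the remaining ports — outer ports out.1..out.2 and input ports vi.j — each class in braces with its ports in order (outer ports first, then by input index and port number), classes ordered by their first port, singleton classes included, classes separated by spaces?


{out.1, v1.1, v1.2, v2.2, v4.2} {out.2, v2.1} {v3.1} {v3.2} {v4.1}

Reachability decides: close wires over C-identified ports.
A over (v3, v4) gives {out.1, v3.1} {out.2, v4.2} {v3.2} {v4.1}, out.j being that stage's outer ports
B over (v3, v4, v1) gives {out.1, out.2, v1.1, v1.2, v4.2} {v3.1} {v3.2} {v4.1}, out.j being that stage's outer ports
C over (v3, v4, v1, v2) gives {out.1, v1.1, v1.2, v2.2, v4.2} {out.2, v2.1} {v3.1} {v3.2} {v4.1}, out.j being that stage's outer ports


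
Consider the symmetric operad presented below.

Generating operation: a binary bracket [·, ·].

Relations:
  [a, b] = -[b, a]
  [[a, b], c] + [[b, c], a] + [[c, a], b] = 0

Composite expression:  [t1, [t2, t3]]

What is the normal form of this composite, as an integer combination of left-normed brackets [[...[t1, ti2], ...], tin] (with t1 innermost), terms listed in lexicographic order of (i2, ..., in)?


[[t1, t2], t3] - [[t1, t3], t2]

Skip Jacobi rewriting: expand, keep t1-initial words, read off terms.
Composite bracket: [t1, [t2, t3]]
Expanding via [a, b] = ab - ba: 4 signed words (2^2 = 4).
Coefficients come from the t1-initial words:
  word t1t2t3 has sign +1, contributing +[[t1, t2], t3]
  word t1t3t2 has sign -1, contributing -[[t1, t3], t2]


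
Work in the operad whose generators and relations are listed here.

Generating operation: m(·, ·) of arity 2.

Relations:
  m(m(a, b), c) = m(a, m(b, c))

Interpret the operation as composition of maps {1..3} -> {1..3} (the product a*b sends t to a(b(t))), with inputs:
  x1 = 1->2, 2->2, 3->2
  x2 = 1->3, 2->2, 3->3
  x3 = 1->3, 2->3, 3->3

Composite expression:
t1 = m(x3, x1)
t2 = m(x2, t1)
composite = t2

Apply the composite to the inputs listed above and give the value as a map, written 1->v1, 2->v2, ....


1->3, 2->3, 3->3

m(x3, x1) = 1->3, 2->3, 3->3
m(x2, m(x3, x1)) = 1->3, 2->3, 3->3


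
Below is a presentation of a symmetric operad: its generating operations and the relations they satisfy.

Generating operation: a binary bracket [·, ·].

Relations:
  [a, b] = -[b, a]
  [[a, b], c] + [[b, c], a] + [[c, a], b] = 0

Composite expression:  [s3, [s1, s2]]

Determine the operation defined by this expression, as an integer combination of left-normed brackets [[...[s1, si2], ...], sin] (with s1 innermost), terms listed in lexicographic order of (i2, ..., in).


-[[s1, s2], s3]

A multilinear Lie element is pinned by s1-initial words (s1 innermost).
Composite bracket: [s3, [s1, s2]]
Expanding via [a, b] = ab - ba: 4 signed words (2^2 = 4).
Keep just the words that open with s1:
  from s1s2s3, sign -1: term -[[s1, s2], s3]
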